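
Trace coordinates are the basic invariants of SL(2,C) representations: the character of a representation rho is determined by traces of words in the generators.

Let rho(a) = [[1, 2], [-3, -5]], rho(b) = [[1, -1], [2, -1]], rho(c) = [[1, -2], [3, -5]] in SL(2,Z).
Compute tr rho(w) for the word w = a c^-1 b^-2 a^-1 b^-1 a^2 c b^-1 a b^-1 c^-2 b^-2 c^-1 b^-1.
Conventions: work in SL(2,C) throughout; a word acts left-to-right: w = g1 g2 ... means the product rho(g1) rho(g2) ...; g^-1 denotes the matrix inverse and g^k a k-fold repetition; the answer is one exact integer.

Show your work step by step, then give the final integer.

-16171359

rho(a) = [[1, 2], [-3, -5]]
... * rho(c^-1) = [[-5, 2], [-3, 1]]  ->  [[-11, 4], [30, -11]]
... * rho(b^-1) = [[-1, 1], [-2, 1]]  ->  [[3, -7], [-8, 19]]
... * rho(b^-1) = [[-1, 1], [-2, 1]]  ->  [[11, -4], [-30, 11]]
... * rho(a^-1) = [[-5, -2], [3, 1]]  ->  [[-67, -26], [183, 71]]
... * rho(b^-1) = [[-1, 1], [-2, 1]]  ->  [[119, -93], [-325, 254]]
... * rho(a) = [[1, 2], [-3, -5]]  ->  [[398, 703], [-1087, -1920]]
... * rho(a) = [[1, 2], [-3, -5]]  ->  [[-1711, -2719], [4673, 7426]]
... * rho(c) = [[1, -2], [3, -5]]  ->  [[-9868, 17017], [26951, -46476]]
... * rho(b^-1) = [[-1, 1], [-2, 1]]  ->  [[-24166, 7149], [66001, -19525]]
... * rho(a) = [[1, 2], [-3, -5]]  ->  [[-45613, -84077], [124576, 229627]]
... * rho(b^-1) = [[-1, 1], [-2, 1]]  ->  [[213767, -129690], [-583830, 354203]]
... * rho(c^-1) = [[-5, 2], [-3, 1]]  ->  [[-679765, 297844], [1856541, -813457]]
... * rho(c^-1) = [[-5, 2], [-3, 1]]  ->  [[2505293, -1061686], [-6842334, 2899625]]
... * rho(b^-1) = [[-1, 1], [-2, 1]]  ->  [[-381921, 1443607], [1043084, -3942709]]
... * rho(b^-1) = [[-1, 1], [-2, 1]]  ->  [[-2505293, 1061686], [6842334, -2899625]]
... * rho(c^-1) = [[-5, 2], [-3, 1]]  ->  [[9341407, -3948900], [-25512795, 10785043]]
... * rho(b^-1) = [[-1, 1], [-2, 1]]  ->  [[-1443607, 5392507], [3942709, -14727752]]
tr = -1443607 + -14727752 = -16171359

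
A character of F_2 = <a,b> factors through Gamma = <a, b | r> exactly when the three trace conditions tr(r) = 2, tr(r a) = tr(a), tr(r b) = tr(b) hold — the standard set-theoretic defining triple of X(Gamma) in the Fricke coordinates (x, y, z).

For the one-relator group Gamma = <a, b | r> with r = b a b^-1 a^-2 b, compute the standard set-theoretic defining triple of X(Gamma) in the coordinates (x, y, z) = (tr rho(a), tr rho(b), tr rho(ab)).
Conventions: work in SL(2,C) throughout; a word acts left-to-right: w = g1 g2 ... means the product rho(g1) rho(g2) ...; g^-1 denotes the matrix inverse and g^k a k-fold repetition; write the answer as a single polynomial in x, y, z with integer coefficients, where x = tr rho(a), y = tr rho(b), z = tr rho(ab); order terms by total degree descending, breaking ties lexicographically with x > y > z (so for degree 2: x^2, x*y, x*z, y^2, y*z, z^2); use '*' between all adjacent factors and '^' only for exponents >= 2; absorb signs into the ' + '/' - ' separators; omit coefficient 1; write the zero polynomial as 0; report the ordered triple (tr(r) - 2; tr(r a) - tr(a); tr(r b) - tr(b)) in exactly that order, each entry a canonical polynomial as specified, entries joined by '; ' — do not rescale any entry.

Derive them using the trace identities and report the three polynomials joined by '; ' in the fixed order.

-x^2*y^2*z + x^3*y + x*y^3 + x*y*z^2 - 3*x*y - z - 2; -x^2*y*z^2 + x^3*z + x*y^2*z + x*z^3 - 4*x*z - x + y; -x^2*y^3*z + x^3*y^2 + x*y^4 + x*y^2*z^2 + x^2*y*z - x^3 - 4*x*y^2 - x*z^2 - y*z + 3*x - y

apply: trace(b^2 a) = trace(b) * trace(a b) - trace(a) = y*z - x
trace(b^2) = trace(b) * trace(b) - trace(1) = y^2 - 2
trace(a b^2 a) = trace(a) * trace(b^2 a) - trace(b^2) = x*y*z - x^2 - y^2 + 2
trace(a b a b) = trace(b a) * trace(b a) - trace(1)   [split at repeated b] = z^2 - 2
apply: trace(a b a) = trace(a) * trace(b a) - trace(b) = x*z - y
apply: trace(a b^2 a b) = trace(b) * trace(a b a b) - trace(a b a) = y*z^2 - x*z - y
use: trace(b^2 a b^-1 a) = trace(a b^2 a) * trace(b) - trace(a b^2 a b) = x*y^2*z - x^2*y - y^3 - y*z^2 + x*z + 3*y
trace(b^2 a b^-1 a^-1) = trace(b^2 a b^-1) * trace(a) - trace(b^2 a b^-1 a) = -x*y^2*z + x^2*y + y^3 + y*z^2 - 3*y
apply: trace(b a b^-1 a^-2 b) = trace(b^2 a b^-1 a^-1) * trace(a) - trace(b^2 a b^-1) = -x^2*y^2*z + x^3*y + x*y^3 + x*y*z^2 - 3*x*y - z
use: trace(b a b a b a) = trace(b a) * trace(b a b a) - trace(b^-1 a^-1)   [split at a repeated b] = z^3 - 3*z
use: trace(a^-1 b a b a b) = trace(b a b a b) * trace(a) - trace(b a b a b a)   [inverse elimination on a] = x*y*z^2 - x^2*z - z^3 - x*y + 3*z
apply: trace(a^-1 b a b a b^-1) = trace(a^-1 b a b a) * trace(b) - trace(a^-1 b a b a b)   [inverse elimination on b] = -x*y*z^2 + x^2*z + y^2*z + z^3 - 3*z
trace(b a b^-1 a^-2 b a) = trace(a^-1 b a b a b^-1) * trace(a) - trace(a^-1 b a b a b^-1 a)   [inverse elimination on a] = -x^2*y*z^2 + x^3*z + x*y^2*z + x*z^3 - 4*x*z + y
trace(b^3) = trace(b) * trace(b^2) - trace(b)   [square of b] = y^3 - 3*y
trace(b^3 a) = trace(b) * trace(b a b) - trace(b a)   [square of b] = y^2*z - x*y - z
use: trace(a^-1 b^3) = trace(b^3) * trace(a) - trace(b^3 a)   [inverse elimination on a] = x*y^3 - y^2*z - 2*x*y + z
trace(b^3 a b) = trace(b) * trace(a b^3) - trace(a b^2)   [square of b] = y^3*z - x*y^2 - 2*y*z + x
trace(b^3 a b a) = trace(b) * trace(b a b a b) - trace(b a b a)   [square of b] = y^2*z^2 - x*y*z - y^2 - z^2 + 2
trace(b^3 a b a^-1) = trace(b^3 a b) * trace(a) - trace(b^3 a b a)   [inverse elimination on a] = x*y^3*z - x^2*y^2 - y^2*z^2 - x*y*z + x^2 + y^2 + z^2 - 2
use: trace(a^-2 b^3 a b) = trace(b^3 a b a^-1) * trace(a) - trace(b^3 a b)   [inverse elimination on a] = x^2*y^3*z - x^3*y^2 - x*y^2*z^2 - x^2*y*z - y^3*z + x^3 + 2*x*y^2 + x*z^2 + 2*y*z - 3*x
apply: trace(b a b^-1 a^-2 b^2) = trace(a^-2 b^3 a) * trace(b) - trace(a^-2 b^3 a b)   [inverse elimination on b] = -x^2*y^3*z + x^3*y^2 + x*y^4 + x*y^2*z^2 + x^2*y*z - x^3 - 4*x*y^2 - x*z^2 - y*z + 3*x
assemble the triple (trace(r) - 2; trace(r a) - x; trace(r b) - y)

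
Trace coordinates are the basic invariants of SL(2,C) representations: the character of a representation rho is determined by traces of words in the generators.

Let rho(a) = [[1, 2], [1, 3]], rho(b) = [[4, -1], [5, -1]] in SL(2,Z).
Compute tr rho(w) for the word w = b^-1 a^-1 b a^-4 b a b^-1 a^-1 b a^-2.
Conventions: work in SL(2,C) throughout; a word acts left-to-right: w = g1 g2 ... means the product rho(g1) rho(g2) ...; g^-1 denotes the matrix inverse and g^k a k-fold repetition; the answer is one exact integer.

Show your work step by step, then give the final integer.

6430

rho(b^-1) = [[-1, 1], [-5, 4]]
... * rho(a^-1) = [[3, -2], [-1, 1]]  ->  [[-4, 3], [-19, 14]]
... * rho(b) = [[4, -1], [5, -1]]  ->  [[-1, 1], [-6, 5]]
... * rho(a^-1) = [[3, -2], [-1, 1]]  ->  [[-4, 3], [-23, 17]]
... * rho(a^-1) = [[3, -2], [-1, 1]]  ->  [[-15, 11], [-86, 63]]
... * rho(a^-1) = [[3, -2], [-1, 1]]  ->  [[-56, 41], [-321, 235]]
... * rho(a^-1) = [[3, -2], [-1, 1]]  ->  [[-209, 153], [-1198, 877]]
... * rho(b) = [[4, -1], [5, -1]]  ->  [[-71, 56], [-407, 321]]
... * rho(a) = [[1, 2], [1, 3]]  ->  [[-15, 26], [-86, 149]]
... * rho(b^-1) = [[-1, 1], [-5, 4]]  ->  [[-115, 89], [-659, 510]]
... * rho(a^-1) = [[3, -2], [-1, 1]]  ->  [[-434, 319], [-2487, 1828]]
... * rho(b) = [[4, -1], [5, -1]]  ->  [[-141, 115], [-808, 659]]
... * rho(a^-1) = [[3, -2], [-1, 1]]  ->  [[-538, 397], [-3083, 2275]]
... * rho(a^-1) = [[3, -2], [-1, 1]]  ->  [[-2011, 1473], [-11524, 8441]]
tr = -2011 + 8441 = 6430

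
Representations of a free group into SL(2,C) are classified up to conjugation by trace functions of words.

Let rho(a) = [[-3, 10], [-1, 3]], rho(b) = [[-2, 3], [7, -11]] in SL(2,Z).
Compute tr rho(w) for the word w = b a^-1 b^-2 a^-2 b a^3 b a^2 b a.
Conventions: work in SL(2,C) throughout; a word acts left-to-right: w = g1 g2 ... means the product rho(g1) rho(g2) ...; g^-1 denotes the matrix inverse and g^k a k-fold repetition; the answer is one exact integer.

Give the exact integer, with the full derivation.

rho(b) = [[-2, 3], [7, -11]]
... * rho(a^-1) = [[3, -10], [1, -3]]  ->  [[-3, 11], [10, -37]]
... * rho(b^-1) = [[-11, -3], [-7, -2]]  ->  [[-44, -13], [149, 44]]
... * rho(b^-1) = [[-11, -3], [-7, -2]]  ->  [[575, 158], [-1947, -535]]
... * rho(a^-1) = [[3, -10], [1, -3]]  ->  [[1883, -6224], [-6376, 21075]]
... * rho(a^-1) = [[3, -10], [1, -3]]  ->  [[-575, -158], [1947, 535]]
... * rho(b) = [[-2, 3], [7, -11]]  ->  [[44, 13], [-149, -44]]
... * rho(a) = [[-3, 10], [-1, 3]]  ->  [[-145, 479], [491, -1622]]
... * rho(a) = [[-3, 10], [-1, 3]]  ->  [[-44, -13], [149, 44]]
... * rho(a) = [[-3, 10], [-1, 3]]  ->  [[145, -479], [-491, 1622]]
... * rho(b) = [[-2, 3], [7, -11]]  ->  [[-3643, 5704], [12336, -19315]]
... * rho(a) = [[-3, 10], [-1, 3]]  ->  [[5225, -19318], [-17693, 65415]]
... * rho(a) = [[-3, 10], [-1, 3]]  ->  [[3643, -5704], [-12336, 19315]]
... * rho(b) = [[-2, 3], [7, -11]]  ->  [[-47214, 73673], [159877, -249473]]
... * rho(a) = [[-3, 10], [-1, 3]]  ->  [[67969, -251121], [-230158, 850351]]
tr = 67969 + 850351 = 918320

918320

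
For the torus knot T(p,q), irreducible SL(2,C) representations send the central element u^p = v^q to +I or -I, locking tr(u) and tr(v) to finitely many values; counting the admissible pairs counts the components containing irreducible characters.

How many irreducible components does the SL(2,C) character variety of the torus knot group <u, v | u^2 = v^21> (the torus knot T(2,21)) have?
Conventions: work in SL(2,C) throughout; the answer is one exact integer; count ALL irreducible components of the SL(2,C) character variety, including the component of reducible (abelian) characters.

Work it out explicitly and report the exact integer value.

11

Gamma = < u, v | u^2 = v^21 > (torus knot T(2,21)); the central element u^2 = v^21 acts as +I or -I in any irreducible SL(2,C) representation.
On an irreducible component, tr(u) is locked at 2*cos(pi*alpha/2) for some alpha in 1..1, and tr(v) at 2*cos(pi*beta/21) for some beta in 1..20.
Consistency of u^2 = (-1)^alpha I with v^21 = (-1)^beta I forces alpha = beta (mod 2).
count pairs: odd alpha (1 choices) x odd beta (10), plus even alpha (0) x even beta (10): 1*10 + 0*10 = 10.
components with irreducible characters: 10; plus the single component of reducible (abelian) characters: total 11.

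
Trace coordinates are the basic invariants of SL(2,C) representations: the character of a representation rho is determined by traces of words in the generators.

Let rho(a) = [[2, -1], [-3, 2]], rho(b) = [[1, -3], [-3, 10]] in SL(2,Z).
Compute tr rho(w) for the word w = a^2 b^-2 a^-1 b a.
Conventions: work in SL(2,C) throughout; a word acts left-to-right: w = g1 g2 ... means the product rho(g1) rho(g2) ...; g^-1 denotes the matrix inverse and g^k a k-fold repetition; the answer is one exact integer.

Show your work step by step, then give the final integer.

-34126

rho(a) = [[2, -1], [-3, 2]]
... * rho(a) = [[2, -1], [-3, 2]]  ->  [[7, -4], [-12, 7]]
... * rho(b^-1) = [[10, 3], [3, 1]]  ->  [[58, 17], [-99, -29]]
... * rho(b^-1) = [[10, 3], [3, 1]]  ->  [[631, 191], [-1077, -326]]
... * rho(a^-1) = [[2, 1], [3, 2]]  ->  [[1835, 1013], [-3132, -1729]]
... * rho(b) = [[1, -3], [-3, 10]]  ->  [[-1204, 4625], [2055, -7894]]
... * rho(a) = [[2, -1], [-3, 2]]  ->  [[-16283, 10454], [27792, -17843]]
tr = -16283 + -17843 = -34126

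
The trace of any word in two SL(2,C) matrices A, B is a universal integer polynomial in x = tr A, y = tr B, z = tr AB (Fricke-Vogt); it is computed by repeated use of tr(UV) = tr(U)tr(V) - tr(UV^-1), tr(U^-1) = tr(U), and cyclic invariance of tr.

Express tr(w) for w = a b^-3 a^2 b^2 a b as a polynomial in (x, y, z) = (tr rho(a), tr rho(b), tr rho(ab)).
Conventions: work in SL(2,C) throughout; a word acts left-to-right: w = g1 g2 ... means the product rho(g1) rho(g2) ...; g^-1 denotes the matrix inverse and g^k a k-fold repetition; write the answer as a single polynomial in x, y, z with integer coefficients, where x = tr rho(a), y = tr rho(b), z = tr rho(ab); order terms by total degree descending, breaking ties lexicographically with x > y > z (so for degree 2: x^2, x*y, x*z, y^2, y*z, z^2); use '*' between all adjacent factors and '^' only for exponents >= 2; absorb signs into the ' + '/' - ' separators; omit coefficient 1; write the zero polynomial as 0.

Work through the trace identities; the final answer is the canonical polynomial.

tr(b a b a) = tr(a b) tr(a b) - tr(1)   [split at a repeated a] = z^2 - 2
tr(b a b) = tr(b) tr(a b) - tr(a)   [square of b] = y*z - x
tr(a b a^2 b) = tr(a) tr(b a b a) - tr(b a b)   [square of a] = x*z^2 - y*z - x
tr(b a^2) = tr(a) tr(b a) - tr(b)   [square of a] = x*z - y
tr(a b a^2) = tr(a) tr(b a^2) - tr(b a)   [square of a] = x^2*z - x*y - z
tr(a b^2 a b a) = tr(b) tr(a b a^2 b) - tr(a b a^2)   [square of b] = x*y*z^2 - x^2*z - y^2*z + z
tr(a b^2 a b) = tr(b) tr(a b a b) - tr(a b a)   [square of b] = y*z^2 - x*z - y
tr(a^2 b^2 a b a) = tr(a) tr(a b^2 a b a) - tr(a b^2 a b)   [square of a] = x^2*y*z^2 - x^3*z - x*y^2*z - y*z^2 + 2*x*z + y
tr(a b a b a b) = tr(b a b a) tr(b a) - tr(a b)   [split at a repeated b] = z^3 - 3*z
tr(b^2 a b a b a) = tr(b) tr(a b a b a b) - tr(a b a b a)   [square of b] = y*z^3 - x*z^2 - 2*y*z + x
tr(b^2 a b a b) = tr(b) tr(b a b a b) - tr(b a b a)   [square of b] = y^2*z^2 - x*y*z - y^2 - z^2 + 2
tr(a^2 b^2 a b a b) = tr(a) tr(b^2 a b a b a) - tr(b^2 a b a b)   [square of a] = x*y*z^3 - x^2*z^2 - y^2*z^2 - x*y*z + x^2 + y^2 + z^2 - 2
tr(b^-1 a^2 b^2 a b a) = tr(a^2 b^2 a b a) tr(b) - tr(a^2 b^2 a b a b)   [inverse elimination on b] = x^2*y^2*z^2 - x^3*y*z - x*y^3*z - x*y*z^3 + x^2*z^2 + 3*x*y*z - x^2 - z^2 + 2
tr(b^-2 a^2 b^2 a b a) = tr(b^-1 a^2 b^2 a b a) tr(b) - tr(b^-1 a^2 b^2 a b a b)   [inverse elimination on b] = x^2*y^3*z^2 - x^3*y^2*z - x*y^4*z - x*y^2*z^3 + x^3*z + 4*x*y^2*z - x^2*y - 2*x*z + y
tr(a b^-3 a^2 b^2 a b) = tr(b^-2 a^2 b^2 a b a) tr(b) - tr(b^-2 a^2 b^2 a b a b)   [inverse elimination on b] = x^2*y^4*z^2 - x^3*y^3*z - x*y^5*z - x*y^3*z^3 - x^2*y^2*z^2 + 2*x^3*y*z + 5*x*y^3*z + x*y*z^3 - x^2*y^2 - x^2*z^2 - 5*x*y*z + x^2 + y^2 + z^2 - 2

x^2*y^4*z^2 - x^3*y^3*z - x*y^5*z - x*y^3*z^3 - x^2*y^2*z^2 + 2*x^3*y*z + 5*x*y^3*z + x*y*z^3 - x^2*y^2 - x^2*z^2 - 5*x*y*z + x^2 + y^2 + z^2 - 2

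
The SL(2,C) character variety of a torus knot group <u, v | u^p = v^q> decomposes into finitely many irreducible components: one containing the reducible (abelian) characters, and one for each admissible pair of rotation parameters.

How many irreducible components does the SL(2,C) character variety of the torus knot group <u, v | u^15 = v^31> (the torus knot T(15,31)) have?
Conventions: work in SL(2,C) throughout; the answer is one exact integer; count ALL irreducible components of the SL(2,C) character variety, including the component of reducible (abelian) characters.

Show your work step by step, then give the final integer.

For T(15,31): irreducibility forces the central element u^15 = v^31 to one of +I, -I.
So on each irreducible component the traces are pinned: tr(u) = 2*cos(pi*alpha/15) with 1 <= alpha <= 14, tr(v) = 2*cos(pi*beta/31) with 1 <= beta <= 30.
u^15 = (-1)^alpha I and v^31 = (-1)^beta I must agree, so alpha and beta have equal parity.
Enumerate parity-matched pairs: 7*15 odd-odd plus 7*15 even-even gives 210.
That is 210 components of irreducible characters, and with the reducible (abelian) component the total is 211.

211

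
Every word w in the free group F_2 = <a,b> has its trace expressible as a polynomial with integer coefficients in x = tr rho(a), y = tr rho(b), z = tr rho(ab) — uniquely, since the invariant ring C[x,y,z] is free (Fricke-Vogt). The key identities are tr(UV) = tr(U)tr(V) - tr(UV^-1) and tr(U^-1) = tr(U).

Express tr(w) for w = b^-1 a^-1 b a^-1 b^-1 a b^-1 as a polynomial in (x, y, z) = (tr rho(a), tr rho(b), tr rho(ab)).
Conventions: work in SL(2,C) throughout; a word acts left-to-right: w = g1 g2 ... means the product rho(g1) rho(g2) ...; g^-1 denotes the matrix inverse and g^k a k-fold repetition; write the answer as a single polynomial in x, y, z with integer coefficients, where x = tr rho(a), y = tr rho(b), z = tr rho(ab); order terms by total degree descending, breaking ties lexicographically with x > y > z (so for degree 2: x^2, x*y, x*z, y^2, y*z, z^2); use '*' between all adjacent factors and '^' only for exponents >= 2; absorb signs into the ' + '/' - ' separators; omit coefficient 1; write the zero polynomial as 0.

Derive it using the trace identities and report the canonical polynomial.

so trace(a^-1) = trace(a) = x
so trace(b^2) = trace(b) trace(b) - trace(1)  (reduce the b square) = y^2 - 2
trace(b^2 a) = trace(b) trace(a b) - trace(a)  (reduce the b square) = y*z - x
so trace(b a^-1 b) = trace(b^2) trace(a) - trace(b^2 a)  (eliminate a^-1) = x*y^2 - y*z - x
so trace(b^2 a b) = trace(b) trace(a b^2) - trace(a b)  (reduce the b square) = y^2*z - x*y - z
trace(a b a b) = trace(b a) trace(b a) - trace(1)  (split on b) = z^2 - 2
so trace(a b a) = trace(a) trace(b a) - trace(b)  (reduce the a square) = x*z - y
trace(b^2 a b a) = trace(b) trace(a b a b) - trace(a b a)  (reduce the b square) = y*z^2 - x*z - y
so trace(b a b a^-1 b) = trace(b^2 a b) trace(a) - trace(b^2 a b a)  (eliminate a^-1) = x*y^2*z - x^2*y - y*z^2 + y
so trace(b a b a b a) = trace(b a) trace(b a b a) - trace(b^-1 a^-1)  (split on b) = z^3 - 3*z
trace(b a b a^-1 b a) = trace(b a b a b) trace(a) - trace(b a b a b a)  (eliminate a^-1) = x*y*z^2 - x^2*z - z^3 - x*y + 3*z
trace(a b a^-1 b a^-1 b) = trace(b a b a^-1 b) trace(a) - trace(b a b a^-1 b a)  (eliminate a^-1) = x^2*y^2*z - x^3*y - 2*x*y*z^2 + x^2*z + z^3 + 2*x*y - 3*z
trace(a^-1 b a^-1 b^-1 a b) = trace(a b a^-1 b a^-1) trace(b) - trace(a b a^-1 b a^-1 b)  (eliminate b^-1) = -x^2*y^2*z + x^3*y + x*y^3 + 2*x*y*z^2 - x^2*z - y^2*z - z^3 - 3*x*y + 3*z
trace(a^-1 b a^-1 b^-1 a b^-1) = trace(a^-1 b a^-1 b^-1 a) trace(b) - trace(a^-1 b a^-1 b^-1 a b)  (eliminate b^-1) = x^2*y^2*z - x^3*y - x*y^3 - 2*x*y*z^2 + x^2*z + y^2*z + z^3 + 4*x*y - 3*z
reduce: trace(b^-1 a^-1 b a^-1 b^-1 a b^-1) = trace(a^-1 b a^-1 b^-1 a b^-1) trace(b) - trace(a^-1 b a^-1 b^-1 a)  (eliminate b^-1) = x^2*y^3*z - x^3*y^2 - x*y^4 - 2*x*y^2*z^2 + x^2*y*z + y^3*z + y*z^3 + 4*x*y^2 - 3*y*z - x

x^2*y^3*z - x^3*y^2 - x*y^4 - 2*x*y^2*z^2 + x^2*y*z + y^3*z + y*z^3 + 4*x*y^2 - 3*y*z - x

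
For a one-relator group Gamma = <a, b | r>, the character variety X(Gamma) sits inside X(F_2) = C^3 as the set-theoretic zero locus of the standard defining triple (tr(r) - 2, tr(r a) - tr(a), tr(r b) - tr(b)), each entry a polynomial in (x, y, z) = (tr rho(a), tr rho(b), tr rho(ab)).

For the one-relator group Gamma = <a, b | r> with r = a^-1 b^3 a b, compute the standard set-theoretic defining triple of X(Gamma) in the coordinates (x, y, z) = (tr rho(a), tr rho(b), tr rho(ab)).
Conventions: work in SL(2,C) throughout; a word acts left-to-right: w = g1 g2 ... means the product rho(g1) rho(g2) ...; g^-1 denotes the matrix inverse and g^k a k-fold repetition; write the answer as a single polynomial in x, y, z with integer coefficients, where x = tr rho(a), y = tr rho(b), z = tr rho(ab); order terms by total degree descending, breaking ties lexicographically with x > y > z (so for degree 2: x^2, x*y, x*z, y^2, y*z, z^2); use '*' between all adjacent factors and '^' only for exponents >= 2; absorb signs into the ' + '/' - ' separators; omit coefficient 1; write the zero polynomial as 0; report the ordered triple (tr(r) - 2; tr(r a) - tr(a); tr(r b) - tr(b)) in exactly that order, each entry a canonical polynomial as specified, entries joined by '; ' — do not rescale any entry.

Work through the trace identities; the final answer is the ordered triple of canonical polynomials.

x*y^3*z - x^2*y^2 - y^2*z^2 - x*y*z + x^2 + y^2 + z^2 - 4; y^3*z - x*y^2 - 2*y*z; x*y^4*z - x^2*y^3 - y^3*z^2 - x*y^2*z + x^2*y + y*z^2

tr(b a b) = tr(b) tr(a b) - tr(a)   [square of b] = y*z - x
tr(a b^3) = tr(b) tr(b a b) - tr(b a)   [square of b] = y^2*z - x*y - z
tr(b^3 a b) = tr(b) tr(a b^3) - tr(a b^2)   [square of b] = y^3*z - x*y^2 - 2*y*z + x
tr(a b a b) = tr(b a) tr(b a) - tr(1)   [split at a repeated b] = z^2 - 2
tr(a b a) = tr(a) tr(b a) - tr(b)   [square of a] = x*z - y
tr(a b a b^2) = tr(b) tr(a b a b) - tr(a b a)   [square of b] = y*z^2 - x*z - y
tr(b^3 a b a) = tr(b) tr(a b a b^2) - tr(a b a b)   [square of b] = y^2*z^2 - x*y*z - y^2 - z^2 + 2
tr(a^-1 b^3 a b) = tr(b^3 a b) tr(a) - tr(b^3 a b a)   [inverse elimination on a] = x*y^3*z - x^2*y^2 - y^2*z^2 - x*y*z + x^2 + y^2 + z^2 - 2
tr(b^3 a b^2) = tr(b) tr(b^2 a b^2) - tr(b^2 a b)   [square of b] = y^4*z - x*y^3 - 3*y^2*z + 2*x*y + z
tr(a^2) = tr(a) tr(a) - tr(1)   [square of a] = x^2 - 2
tr(a b^2 a) = tr(b) tr(a^2 b) - tr(a^2)   [square of b] = x*y*z - x^2 - y^2 + 2
tr(b a b^2 a b) = tr(b) tr(a b^2 a b) - tr(a b^2 a)   [square of b] = y^2*z^2 - 2*x*y*z + x^2 - 2
tr(b^3 a b^2 a) = tr(b) tr(b a b^2 a b) - tr(b a b^2 a)   [square of b] = y^3*z^2 - 2*x*y^2*z + x^2*y - y*z^2 + x*z - y
tr(a^-1 b^3 a b^2) = tr(b^3 a b^2) tr(a) - tr(b^3 a b^2 a)   [inverse elimination on a] = x*y^4*z - x^2*y^3 - y^3*z^2 - x*y^2*z + x^2*y + y*z^2 + y
assemble the triple (tr(r) - 2; tr(r a) - x; tr(r b) - y)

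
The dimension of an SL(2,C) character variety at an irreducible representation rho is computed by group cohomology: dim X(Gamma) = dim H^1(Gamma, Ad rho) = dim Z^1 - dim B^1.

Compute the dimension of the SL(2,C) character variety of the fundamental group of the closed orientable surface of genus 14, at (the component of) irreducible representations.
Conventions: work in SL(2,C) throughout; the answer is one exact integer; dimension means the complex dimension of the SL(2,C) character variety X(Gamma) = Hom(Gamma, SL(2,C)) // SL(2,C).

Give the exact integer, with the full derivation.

78

The genus-14 surface group: 2g = 28 generators, one relator prod [a_i, b_i].
Before the relator condition, cocycle space has dim 3*28 = 84.
At an irreducible rho, H^2 = coker(d_2) vanishes (Poincare duality: H^2 is dual to H^0 = invariants = 0), so d_2 is surjective onto sl_2 and dim Z^1 = 84 - 3 = 81.
As always at irreducible rho, dim B^1 = 3.
dim X = dim H^1 = 81 - 3 = 78.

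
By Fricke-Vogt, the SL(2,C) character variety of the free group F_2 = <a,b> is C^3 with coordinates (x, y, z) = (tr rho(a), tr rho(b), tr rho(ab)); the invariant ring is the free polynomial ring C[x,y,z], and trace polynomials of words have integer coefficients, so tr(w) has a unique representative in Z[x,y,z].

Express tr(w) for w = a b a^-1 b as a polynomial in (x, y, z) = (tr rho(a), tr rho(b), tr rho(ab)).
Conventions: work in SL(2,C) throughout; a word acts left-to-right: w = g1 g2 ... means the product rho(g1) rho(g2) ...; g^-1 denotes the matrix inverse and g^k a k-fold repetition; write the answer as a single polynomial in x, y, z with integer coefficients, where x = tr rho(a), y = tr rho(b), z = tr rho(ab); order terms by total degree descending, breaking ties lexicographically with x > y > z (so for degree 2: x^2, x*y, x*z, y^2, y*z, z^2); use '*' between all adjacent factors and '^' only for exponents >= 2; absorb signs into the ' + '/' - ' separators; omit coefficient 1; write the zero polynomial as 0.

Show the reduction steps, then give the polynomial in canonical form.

tr(b a b) = tr(b) tr(a b) - tr(a)   [square of b] = y*z - x
tr(b a b a) = tr(a b) tr(a b) - tr(1)   [split at a repeated a] = z^2 - 2
tr(a b a^-1 b) = tr(b a b) tr(a) - tr(b a b a)   [inverse elimination on a] = x*y*z - x^2 - z^2 + 2

x*y*z - x^2 - z^2 + 2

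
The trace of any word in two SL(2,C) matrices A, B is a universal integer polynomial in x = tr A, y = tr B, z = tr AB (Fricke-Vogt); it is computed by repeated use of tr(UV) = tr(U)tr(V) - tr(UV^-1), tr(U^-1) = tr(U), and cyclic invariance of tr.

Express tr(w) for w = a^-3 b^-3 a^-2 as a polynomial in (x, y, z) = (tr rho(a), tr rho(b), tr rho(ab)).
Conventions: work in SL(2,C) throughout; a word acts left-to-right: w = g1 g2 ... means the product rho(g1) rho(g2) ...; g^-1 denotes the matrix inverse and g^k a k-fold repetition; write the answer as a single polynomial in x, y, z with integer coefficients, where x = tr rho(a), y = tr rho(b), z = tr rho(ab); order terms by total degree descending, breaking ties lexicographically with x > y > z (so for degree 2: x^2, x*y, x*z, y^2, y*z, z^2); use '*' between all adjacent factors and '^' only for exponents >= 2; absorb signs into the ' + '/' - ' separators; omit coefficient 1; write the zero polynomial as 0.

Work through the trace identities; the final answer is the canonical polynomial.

tr(b^-1) = tr(b) = y
tr(b^-1 a) = tr(a) tr(b) - tr(a b) = x*y - z
tr(a^-1 b^-1) = tr(b^-1) tr(a) - tr(b^-1 a) = z
tr(a^-2 b^-1) = tr(a^-1 b^-1) tr(a) - tr(a^-1 b^-1 a) = x*z - y
tr(a^-2) = tr(a^-1) tr(a) - tr(1) = x^2 - 2
tr(b^-2 a^-2) = tr(a^-2 b^-1) tr(b) - tr(a^-2) = x*y*z - x^2 - y^2 + 2
tr(b^-2) = tr(b^-1) tr(b) - tr(1) = y^2 - 2
tr(b^-2 a) = tr(a b^-1) tr(b) - tr(a) = x*y^2 - y*z - x
tr(b^-2 a^-1) = tr(b^-2) tr(a) - tr(b^-2 a) = y*z - x
tr(a^-3 b^-2) = tr(b^-2 a^-2) tr(a) - tr(b^-2 a^-1) = x^2*y*z - x^3 - x*y^2 - y*z + 3*x
tr(a^-4 b^-2) = tr(a^-3 b^-2) tr(a) - tr(a^-3 b^-2 a) = x^3*y*z - x^4 - x^2*y^2 - 2*x*y*z + 4*x^2 + y^2 - 2
tr(a^-3 b^-1) = tr(a^-2 b^-1) tr(a) - tr(a^-2 b^-1 a) = x^2*z - x*y - z
tr(a^-4 b^-1) = tr(a^-3 b^-1) tr(a) - tr(a^-3 b^-1 a) = x^3*z - x^2*y - 2*x*z + y
tr(a^-1 b^-3 a^-3) = tr(a^-4 b^-2) tr(b) - tr(a^-4 b^-1) = x^3*y^2*z - x^4*y - x^2*y^3 - x^3*z - 2*x*y^2*z + 5*x^2*y + y^3 + 2*x*z - 3*y
tr(b^-3 a^-1) = tr(b^-2 a^-1) tr(b) - tr(b^-2 a^-1 b) = y^2*z - x*y - z
tr(b^-3) = tr(b^-2) tr(b) - tr(b^-1) = y^3 - 3*y
tr(b^-3 a^-2) = tr(b^-3 a^-1) tr(a) - tr(b^-3) = x*y^2*z - x^2*y - y^3 - x*z + 3*y
tr(a^-1 b^-3 a^-2) = tr(b^-3 a^-2) tr(a) - tr(b^-3 a^-1) = x^2*y^2*z - x^3*y - x*y^3 - x^2*z - y^2*z + 4*x*y + z
tr(a^-3 b^-3 a^-2) = tr(a^-1 b^-3 a^-3) tr(a) - tr(a^-1 b^-3 a^-2) = x^4*y^2*z - x^5*y - x^3*y^3 - x^4*z - 3*x^2*y^2*z + 6*x^3*y + 2*x*y^3 + 3*x^2*z + y^2*z - 7*x*y - z

x^4*y^2*z - x^5*y - x^3*y^3 - x^4*z - 3*x^2*y^2*z + 6*x^3*y + 2*x*y^3 + 3*x^2*z + y^2*z - 7*x*y - z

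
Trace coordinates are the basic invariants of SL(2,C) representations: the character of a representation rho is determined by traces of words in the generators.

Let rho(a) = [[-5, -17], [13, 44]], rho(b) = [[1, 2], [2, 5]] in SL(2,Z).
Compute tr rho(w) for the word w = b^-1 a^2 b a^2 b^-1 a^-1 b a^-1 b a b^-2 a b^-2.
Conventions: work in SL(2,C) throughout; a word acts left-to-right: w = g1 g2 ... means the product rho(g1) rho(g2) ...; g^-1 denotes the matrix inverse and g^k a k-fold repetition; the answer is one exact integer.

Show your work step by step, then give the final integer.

-2976165443500365

rho(b^-1) = [[5, -2], [-2, 1]]
... * rho(a) = [[-5, -17], [13, 44]]  ->  [[-51, -173], [23, 78]]
... * rho(a) = [[-5, -17], [13, 44]]  ->  [[-1994, -6745], [899, 3041]]
... * rho(b) = [[1, 2], [2, 5]]  ->  [[-15484, -37713], [6981, 17003]]
... * rho(a) = [[-5, -17], [13, 44]]  ->  [[-412849, -1396144], [186134, 629455]]
... * rho(a) = [[-5, -17], [13, 44]]  ->  [[-16085627, -54411903], [7252245, 24531742]]
... * rho(b^-1) = [[5, -2], [-2, 1]]  ->  [[28395671, -22240649], [-12802259, 10027252]]
... * rho(a^-1) = [[44, 17], [-13, -5]]  ->  [[1538537961, 593929652], [-693653672, -267774663]]
... * rho(b) = [[1, 2], [2, 5]]  ->  [[2726397265, 6046724182], [-1229202998, -2726180659]]
... * rho(a^-1) = [[44, 17], [-13, -5]]  ->  [[41354065294, 16115132595], [-18644583345, -7265547671]]
... * rho(b) = [[1, 2], [2, 5]]  ->  [[73584330484, 163283793563], [-33175678687, -73616905045]]
... * rho(a) = [[-5, -17], [13, 44]]  ->  [[1754767663899, 5933553298544], [-791141372150, -2675157284301]]
... * rho(b^-1) = [[5, -2], [-2, 1]]  ->  [[-3093268277593, 2424017970746], [1394607707852, -1092874540001]]
... * rho(b^-1) = [[5, -2], [-2, 1]]  ->  [[-20314377329457, 8610554525932], [9158787619262, -3882089955705]]
... * rho(a) = [[-5, -17], [13, 44]]  ->  [[213509095484401, 724208813741777], [-96261107520475, -326511347578474]]
... * rho(b^-1) = [[5, -2], [-2, 1]]  ->  [[-380872150061549, 297190622772975], [171717157554573, -133989132537524]]
... * rho(b^-1) = [[5, -2], [-2, 1]]  ->  [[-2498741995853695, 1058934922896073], [1126564052847913, -477423447646670]]
tr = -2498741995853695 + -477423447646670 = -2976165443500365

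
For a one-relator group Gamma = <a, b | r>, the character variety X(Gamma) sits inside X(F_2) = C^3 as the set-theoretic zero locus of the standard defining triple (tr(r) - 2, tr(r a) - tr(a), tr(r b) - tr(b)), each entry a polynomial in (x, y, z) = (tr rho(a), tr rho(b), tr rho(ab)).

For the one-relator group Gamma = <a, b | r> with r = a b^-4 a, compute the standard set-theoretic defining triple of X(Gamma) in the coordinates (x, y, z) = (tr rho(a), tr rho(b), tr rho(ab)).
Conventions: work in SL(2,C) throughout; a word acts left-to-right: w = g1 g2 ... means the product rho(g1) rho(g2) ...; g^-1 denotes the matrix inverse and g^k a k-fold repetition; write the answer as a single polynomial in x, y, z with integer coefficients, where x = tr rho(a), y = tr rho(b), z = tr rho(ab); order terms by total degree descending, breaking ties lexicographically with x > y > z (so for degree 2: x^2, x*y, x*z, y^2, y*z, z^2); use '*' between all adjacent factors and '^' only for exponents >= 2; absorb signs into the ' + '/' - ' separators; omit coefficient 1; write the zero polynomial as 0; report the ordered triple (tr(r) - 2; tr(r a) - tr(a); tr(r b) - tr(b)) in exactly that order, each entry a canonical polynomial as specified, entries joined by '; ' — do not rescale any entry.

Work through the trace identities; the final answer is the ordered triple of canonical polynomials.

x^2*y^4 - x*y^3*z - 3*x^2*y^2 - y^4 + 2*x*y*z + x^2 + 4*y^2 - 4; x^3*y^4 - x^2*y^3*z - 3*x^3*y^2 - 2*x*y^4 + 2*x^2*y*z + y^3*z + x^3 + 7*x*y^2 - 2*y*z - 4*x; x*y^4*z - y^5 - y^3*z^2 - 3*x*y^2*z + 5*y^3 + 2*y*z^2 + x*z - 6*y

trace(a^2) = trace(a)*trace(a) - trace(1)  (reduce the a square) = x^2 - 2
trace(a^2 b) = trace(a)*trace(b a) - trace(b)  (reduce the a square) = x*z - y
trace(b^-1 a^2) = trace(a^2)*trace(b) - trace(a^2 b)  (eliminate b^-1) = x^2*y - x*z - y
use: trace(b^-1 a^2 b^-1) = trace(b^-1 a^2)*trace(b) - trace(b^-1 a^2 b)  (eliminate b^-1) = x^2*y^2 - x*y*z - x^2 - y^2 + 2
use: trace(b^-3 a^2) = trace(b^-1 a^2 b^-1)*trace(b) - trace(b^-1 a^2)  (eliminate b^-1) = x^2*y^3 - x*y^2*z - 2*x^2*y - y^3 + x*z + 3*y
trace(a b^-4 a) = trace(b^-3 a^2)*trace(b) - trace(b^-3 a^2 b)  (eliminate b^-1) = x^2*y^4 - x*y^3*z - 3*x^2*y^2 - y^4 + 2*x*y*z + x^2 + 4*y^2 - 2
trace(a^3) = trace(a)*trace(a^2) - trace(a) = x^3 - 3*x
use: trace(a^3 b) = trace(a)*trace(b a^2) - trace(b a) = x^2*z - x*y - z
trace(a^3 b^-1) = trace(a^3)*trace(b) - trace(a^3 b) = x^3*y - x^2*z - 2*x*y + z
use: trace(b^-1 a^3 b^-1) = trace(a^3 b^-1)*trace(b) - trace(a^3) = x^3*y^2 - x^2*y*z - x^3 - 2*x*y^2 + y*z + 3*x
trace(a^3 b^-3) = trace(b^-1 a^3 b^-1)*trace(b) - trace(b^-1 a^3) = x^3*y^3 - x^2*y^2*z - 2*x^3*y - 2*x*y^3 + x^2*z + y^2*z + 5*x*y - z
trace(a b^-4 a^2) = trace(a^3 b^-3)*trace(b) - trace(a^3 b^-2) = x^3*y^4 - x^2*y^3*z - 3*x^3*y^2 - 2*x*y^4 + 2*x^2*y*z + y^3*z + x^3 + 7*x*y^2 - 2*y*z - 3*x
apply: trace(a b a b) = trace(a b)*trace(a b) - trace(1)   [split at repeated a] = z^2 - 2
trace(a b a b^-1) = trace(a b a)*trace(b) - trace(a b a b) = x*y*z - y^2 - z^2 + 2
trace(b^-2 a b a) = trace(a b a b^-1)*trace(b) - trace(a b a) = x*y^2*z - y^3 - y*z^2 - x*z + 3*y
apply: trace(b^-3 a b a) = trace(b^-2 a b a)*trace(b) - trace(b^-2 a b a b) = x*y^3*z - y^4 - y^2*z^2 - 2*x*y*z + 4*y^2 + z^2 - 2
trace(a b^-4 a b) = trace(b^-3 a b a)*trace(b) - trace(b^-3 a b a b) = x*y^4*z - y^5 - y^3*z^2 - 3*x*y^2*z + 5*y^3 + 2*y*z^2 + x*z - 5*y
assemble the triple (trace(r) - 2; trace(r a) - x; trace(r b) - y)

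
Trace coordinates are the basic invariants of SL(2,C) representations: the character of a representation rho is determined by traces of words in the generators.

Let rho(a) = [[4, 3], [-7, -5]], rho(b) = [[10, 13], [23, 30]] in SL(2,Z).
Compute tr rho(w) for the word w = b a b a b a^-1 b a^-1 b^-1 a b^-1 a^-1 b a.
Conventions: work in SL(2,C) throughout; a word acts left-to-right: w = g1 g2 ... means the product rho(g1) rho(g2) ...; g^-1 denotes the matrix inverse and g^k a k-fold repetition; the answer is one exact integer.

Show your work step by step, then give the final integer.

267464370870880

rho(b) = [[10, 13], [23, 30]]
... * rho(a) = [[4, 3], [-7, -5]]  ->  [[-51, -35], [-118, -81]]
... * rho(b) = [[10, 13], [23, 30]]  ->  [[-1315, -1713], [-3043, -3964]]
... * rho(a) = [[4, 3], [-7, -5]]  ->  [[6731, 4620], [15576, 10691]]
... * rho(b) = [[10, 13], [23, 30]]  ->  [[173570, 226103], [401653, 523218]]
... * rho(a^-1) = [[-5, -3], [7, 4]]  ->  [[714871, 383702], [1654261, 887913]]
... * rho(b) = [[10, 13], [23, 30]]  ->  [[15973856, 20804383], [36964609, 48142783]]
... * rho(a^-1) = [[-5, -3], [7, 4]]  ->  [[65761401, 35295964], [152176436, 81677305]]
... * rho(b^-1) = [[30, -13], [-23, 10]]  ->  [[1161034858, -501938573], [2686715065, -1161520618]]
... * rho(a) = [[4, 3], [-7, -5]]  ->  [[8157709443, 5992797439], [18877504586, 13867748285]]
... * rho(b^-1) = [[30, -13], [-23, 10]]  ->  [[106896942193, -46122248369], [247366927025, -106730076768]]
... * rho(a^-1) = [[-5, -3], [7, 4]]  ->  [[-857340449548, -505179820055], [-1983945172501, -1169021088147]]
... * rho(b) = [[10, 13], [23, 30]]  ->  [[-20192540356745, -26300820445774], [-46726936752391, -60861919886923]]
... * rho(a) = [[4, 3], [-7, -5]]  ->  [[103335581693438, 70926481158635], [239125692198897, 164128789177442]]
tr = 103335581693438 + 164128789177442 = 267464370870880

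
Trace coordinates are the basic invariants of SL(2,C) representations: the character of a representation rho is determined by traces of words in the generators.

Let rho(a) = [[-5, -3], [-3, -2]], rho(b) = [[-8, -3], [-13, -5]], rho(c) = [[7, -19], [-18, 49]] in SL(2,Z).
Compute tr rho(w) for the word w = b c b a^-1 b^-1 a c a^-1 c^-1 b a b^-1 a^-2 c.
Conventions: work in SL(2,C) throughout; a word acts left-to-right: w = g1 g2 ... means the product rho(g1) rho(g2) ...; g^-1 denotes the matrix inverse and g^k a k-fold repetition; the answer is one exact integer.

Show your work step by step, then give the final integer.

rho(b) = [[-8, -3], [-13, -5]]
... * rho(c) = [[7, -19], [-18, 49]]  ->  [[-2, 5], [-1, 2]]
... * rho(b) = [[-8, -3], [-13, -5]]  ->  [[-49, -19], [-18, -7]]
... * rho(a^-1) = [[-2, 3], [3, -5]]  ->  [[41, -52], [15, -19]]
... * rho(b^-1) = [[-5, 3], [13, -8]]  ->  [[-881, 539], [-322, 197]]
... * rho(a) = [[-5, -3], [-3, -2]]  ->  [[2788, 1565], [1019, 572]]
... * rho(c) = [[7, -19], [-18, 49]]  ->  [[-8654, 23713], [-3163, 8667]]
... * rho(a^-1) = [[-2, 3], [3, -5]]  ->  [[88447, -144527], [32327, -52824]]
... * rho(c^-1) = [[49, 19], [18, 7]]  ->  [[1732417, 668804], [633191, 244445]]
... * rho(b) = [[-8, -3], [-13, -5]]  ->  [[-22553788, -8541271], [-8243313, -3121798]]
... * rho(a) = [[-5, -3], [-3, -2]]  ->  [[138392753, 84743906], [50581959, 30973535]]
... * rho(b^-1) = [[-5, 3], [13, -8]]  ->  [[409707013, -262772989], [149746160, -96042403]]
... * rho(a^-1) = [[-2, 3], [3, -5]]  ->  [[-1607732993, 2542985984], [-587619529, 929450495]]
... * rho(a^-1) = [[-2, 3], [3, -5]]  ->  [[10844423938, -17538128899], [3963590543, -6410111062]]
... * rho(c) = [[7, -19], [-18, 49]]  ->  [[391597287748, -1065412370873], [143127132917, -389403662355]]
tr = 391597287748 + -389403662355 = 2193625393

2193625393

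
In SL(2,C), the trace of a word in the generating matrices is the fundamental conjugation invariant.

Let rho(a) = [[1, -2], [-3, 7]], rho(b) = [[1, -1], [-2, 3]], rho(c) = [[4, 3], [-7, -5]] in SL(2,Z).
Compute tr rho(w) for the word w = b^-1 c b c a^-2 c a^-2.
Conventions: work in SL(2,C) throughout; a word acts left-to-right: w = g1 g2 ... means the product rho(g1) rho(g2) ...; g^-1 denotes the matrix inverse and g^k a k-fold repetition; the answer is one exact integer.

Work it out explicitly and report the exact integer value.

-694549

rho(b^-1) = [[3, 1], [2, 1]]
... * rho(c) = [[4, 3], [-7, -5]]  ->  [[5, 4], [1, 1]]
... * rho(b) = [[1, -1], [-2, 3]]  ->  [[-3, 7], [-1, 2]]
... * rho(c) = [[4, 3], [-7, -5]]  ->  [[-61, -44], [-18, -13]]
... * rho(a^-1) = [[7, 2], [3, 1]]  ->  [[-559, -166], [-165, -49]]
... * rho(a^-1) = [[7, 2], [3, 1]]  ->  [[-4411, -1284], [-1302, -379]]
... * rho(c) = [[4, 3], [-7, -5]]  ->  [[-8656, -6813], [-2555, -2011]]
... * rho(a^-1) = [[7, 2], [3, 1]]  ->  [[-81031, -24125], [-23918, -7121]]
... * rho(a^-1) = [[7, 2], [3, 1]]  ->  [[-639592, -186187], [-188789, -54957]]
tr = -639592 + -54957 = -694549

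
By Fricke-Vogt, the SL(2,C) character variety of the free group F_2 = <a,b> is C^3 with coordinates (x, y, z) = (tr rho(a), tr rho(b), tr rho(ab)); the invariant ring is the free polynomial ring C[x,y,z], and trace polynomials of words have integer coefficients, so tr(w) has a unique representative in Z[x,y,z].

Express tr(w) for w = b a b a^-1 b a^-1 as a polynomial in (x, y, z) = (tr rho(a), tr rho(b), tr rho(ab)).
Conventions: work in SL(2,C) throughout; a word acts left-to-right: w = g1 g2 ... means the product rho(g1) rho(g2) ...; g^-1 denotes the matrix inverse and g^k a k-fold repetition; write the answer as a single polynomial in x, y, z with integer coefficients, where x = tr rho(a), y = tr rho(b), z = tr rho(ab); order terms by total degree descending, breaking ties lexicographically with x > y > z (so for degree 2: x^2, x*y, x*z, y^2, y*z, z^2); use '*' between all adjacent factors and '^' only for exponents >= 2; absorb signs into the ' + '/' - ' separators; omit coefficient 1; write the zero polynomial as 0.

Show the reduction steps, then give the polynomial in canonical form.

x^2*y^2*z - x^3*y - 2*x*y*z^2 + x^2*z + z^3 + 2*x*y - 3*z

tr(a b^2) = tr(b)*tr(a b) - tr(a) = y*z - x
tr(b a b^2) = tr(b)*tr(a b^2) - tr(a b) = y^2*z - x*y - z
tr(a b a b) = tr(b a)*tr(b a) - tr(1)   [split at repeated b] = z^2 - 2
tr(a b a) = tr(a)*tr(b a) - tr(b) = x*z - y
tr(b a b^2 a) = tr(b)*tr(a b a b) - tr(a b a) = y*z^2 - x*z - y
tr(b a^-1 b a b) = tr(b a b^2)*tr(a) - tr(b a b^2 a) = x*y^2*z - x^2*y - y*z^2 + y
tr(b a b a b a) = tr(b a)*tr(b a b a) - tr(b^-1 a^-1)   [split at repeated b] = z^3 - 3*z
tr(b a^-1 b a b a) = tr(b a b a b)*tr(a) - tr(b a b a b a) = x*y*z^2 - x^2*z - z^3 - x*y + 3*z
tr(b a b a^-1 b a^-1) = tr(b a^-1 b a b)*tr(a) - tr(b a^-1 b a b a) = x^2*y^2*z - x^3*y - 2*x*y*z^2 + x^2*z + z^3 + 2*x*y - 3*z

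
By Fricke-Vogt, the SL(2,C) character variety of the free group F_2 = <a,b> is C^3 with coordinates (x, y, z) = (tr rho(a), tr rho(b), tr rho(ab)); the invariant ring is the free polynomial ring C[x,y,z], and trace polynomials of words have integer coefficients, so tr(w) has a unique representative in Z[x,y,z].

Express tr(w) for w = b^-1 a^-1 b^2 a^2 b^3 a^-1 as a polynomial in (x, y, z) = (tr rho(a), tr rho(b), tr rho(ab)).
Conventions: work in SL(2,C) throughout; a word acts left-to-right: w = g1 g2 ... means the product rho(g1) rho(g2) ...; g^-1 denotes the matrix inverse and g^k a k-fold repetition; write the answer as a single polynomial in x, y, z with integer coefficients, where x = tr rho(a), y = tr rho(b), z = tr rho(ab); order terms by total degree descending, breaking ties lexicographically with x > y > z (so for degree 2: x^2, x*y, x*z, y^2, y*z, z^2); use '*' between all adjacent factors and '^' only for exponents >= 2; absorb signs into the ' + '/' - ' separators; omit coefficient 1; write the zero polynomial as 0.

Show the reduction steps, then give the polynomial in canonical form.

reduce: tr(a b^2) = tr(b) * tr(a b) - tr(a) = y*z - x
tr(b^3 a) = tr(b) * tr(a b^2) - tr(a b) = y^2*z - x*y - z
so tr(b^2) = tr(b) * tr(b) - tr(1) = y^2 - 2
so tr(b^3) = tr(b) * tr(b^2) - tr(b) = y^3 - 3*y
reduce: tr(b a^2 b^2) = tr(a) * tr(b^3 a) - tr(b^3) = x*y^2*z - x^2*y - y^3 - x*z + 3*y
so tr(a^2 b) = tr(a) * tr(b a) - tr(b) = x*z - y
tr(a^2) = tr(a) * tr(a) - tr(1) = x^2 - 2
so tr(b a^2 b) = tr(b) * tr(a^2 b) - tr(a^2) = x*y*z - x^2 - y^2 + 2
so tr(a^2 b^4) = tr(b) * tr(b a^2 b^2) - tr(b a^2 b) = x*y^3*z - x^2*y^2 - y^4 - 2*x*y*z + x^2 + 4*y^2 - 2
tr(b^2 a^2 b^3) = tr(b) * tr(a^2 b^4) - tr(a^2 b^3) = x*y^4*z - x^2*y^3 - y^5 - 3*x*y^2*z + 2*x^2*y + 5*y^3 + x*z - 5*y
so tr(a b a b) = tr(a b) * tr(a b) - tr(1)   [split at repeated a] = z^2 - 2
tr(b^2 a b a) = tr(b) * tr(a b a b) - tr(a b a) = y*z^2 - x*z - y
tr(a^2 b^2 a b) = tr(a) * tr(b^2 a b a) - tr(b^2 a b) = x*y*z^2 - x^2*z - y^2*z + z
tr(a^2 b^2 a) = tr(a) * tr(a b^2 a) - tr(a b^2) = x^2*y*z - x^3 - x*y^2 - y*z + 3*x
reduce: tr(b a b^2 a^2 b) = tr(b) * tr(a^2 b^2 a b) - tr(a^2 b^2 a) = x*y^2*z^2 - 2*x^2*y*z - y^3*z + x^3 + x*y^2 + 2*y*z - 3*x
tr(a^2 b a b) = tr(a) * tr(b a b a) - tr(b a b) = x*z^2 - y*z - x
tr(a^2 b a) = tr(a) * tr(b a^2) - tr(b a) = x^2*z - x*y - z
tr(b a b^2 a^2) = tr(b) * tr(a^2 b a b) - tr(a^2 b a) = x*y*z^2 - x^2*z - y^2*z + z
reduce: tr(b^2 a^2 b^3 a) = tr(b) * tr(b a b^2 a^2 b) - tr(b a b^2 a^2) = x*y^3*z^2 - 2*x^2*y^2*z - y^4*z + x^3*y + x*y^3 - x*y*z^2 + x^2*z + 3*y^2*z - 3*x*y - z
tr(a^-1 b^2 a^2 b^3) = tr(b^2 a^2 b^3) * tr(a) - tr(b^2 a^2 b^3 a) = x^2*y^4*z - x^3*y^3 - x*y^5 - x*y^3*z^2 - x^2*y^2*z + y^4*z + x^3*y + 4*x*y^3 + x*y*z^2 - 3*y^2*z - 2*x*y + z
so tr(a^-1 b^2 a^2 b^3 a^-1) = tr(a^-1 b^2 a^2 b^3) * tr(a) - tr(a^-1 b^2 a^2 b^3 a) = x^3*y^4*z - x^4*y^3 - x^2*y^5 - x^2*y^3*z^2 - x^3*y^2*z + x^4*y + 5*x^2*y^3 + x^2*y*z^2 + y^5 - 4*x^2*y - 5*y^3 + 5*y
so tr(b^3 a^2 b^3) = tr(b) * tr(b^4 a^2 b) - tr(b^4 a^2) = x*y^5*z - x^2*y^4 - y^6 - 4*x*y^3*z + 3*x^2*y^2 + 6*y^4 + 3*x*y*z - x^2 - 9*y^2 + 2
so tr(a b^3 a^2 b^2) = tr(b) * tr(b a^2 b^2 a b) - tr(b a^2 b^2 a) = x*y^3*z^2 - 2*x^2*y^2*z - y^4*z + x^3*y + x*y^3 - x*y*z^2 + x^2*z + 3*y^2*z - 3*x*y - z
tr(a b^3 a^2 b) = tr(b) * tr(b a^2 b a b) - tr(b a^2 b a) = x*y^2*z^2 - x^2*y*z - y^3*z - x*z^2 + 2*y*z + x
reduce: tr(b^3 a^2 b^3 a) = tr(b) * tr(a b^3 a^2 b^2) - tr(a b^3 a^2 b) = x*y^4*z^2 - 2*x^2*y^3*z - y^5*z + x^3*y^2 + x*y^4 - 2*x*y^2*z^2 + 2*x^2*y*z + 4*y^3*z - 3*x*y^2 + x*z^2 - 3*y*z - x
reduce: tr(b^2 a^2 b^3 a^-1 b) = tr(b^3 a^2 b^3) * tr(a) - tr(b^3 a^2 b^3 a) = x^2*y^5*z - x^3*y^4 - x*y^6 - x*y^4*z^2 - 2*x^2*y^3*z + y^5*z + 2*x^3*y^2 + 5*x*y^4 + 2*x*y^2*z^2 + x^2*y*z - 4*y^3*z - x^3 - 6*x*y^2 - x*z^2 + 3*y*z + 3*x
tr(b a b^2 a^2 b^3) = tr(b) * tr(b a b^2 a^2 b^2) - tr(b a b^2 a^2 b) = x*y^4*z^2 - 2*x^2*y^3*z - y^5*z + x^3*y^2 + x*y^4 - 2*x*y^2*z^2 + 3*x^2*y*z + 4*y^3*z - x^3 - 4*x*y^2 - 3*y*z + 3*x
tr(a b a b a b) = tr(b a) * tr(b a b a) - tr(b^-1 a^-1)   [split at repeated b] = z^3 - 3*z
tr(a b^2 a b a b) = tr(b) * tr(a b a b a b) - tr(a b a b a) = y*z^3 - x*z^2 - 2*y*z + x
so tr(a b a b^2 a b^2) = tr(b) * tr(a b^2 a b a b) - tr(a b^2 a b a) = y^2*z^3 - 2*x*y*z^2 + x^2*z - y^2*z + x*y - z
so tr(b^3 a b a b^2 a) = tr(b) * tr(a b a b^2 a b^2) - tr(a b a b^2 a b) = y^3*z^3 - 2*x*y^2*z^2 + x^2*y*z - y^3*z - y*z^3 + x*y^2 + x*z^2 + y*z - x
tr(a b a b^3) = tr(b) * tr(b a b a b) - tr(b a b a) = y^2*z^2 - x*y*z - y^2 - z^2 + 2
so tr(a b a b^4) = tr(b) * tr(a b a b^3) - tr(a b a b^2) = y^3*z^2 - x*y^2*z - y^3 - 2*y*z^2 + x*z + 3*y
tr(b^3 a b a b^2) = tr(b) * tr(a b a b^4) - tr(a b a b^3) = y^4*z^2 - x*y^3*z - y^4 - 3*y^2*z^2 + 2*x*y*z + 4*y^2 + z^2 - 2
so tr(b a b^2 a^2 b^3 a) = tr(a) * tr(b^3 a b a b^2 a) - tr(b^3 a b a b^2) = x*y^3*z^3 - 2*x^2*y^2*z^2 - y^4*z^2 + x^3*y*z - x*y*z^3 + x^2*y^2 + x^2*z^2 + y^4 + 3*y^2*z^2 - x*y*z - x^2 - 4*y^2 - z^2 + 2
tr(b^2 a^2 b^3 a^-1 b a) = tr(b a b^2 a^2 b^3) * tr(a) - tr(b a b^2 a^2 b^3 a) = x^2*y^4*z^2 - 2*x^3*y^3*z - x*y^5*z - x*y^3*z^3 + x^4*y^2 + x^2*y^4 + y^4*z^2 + 2*x^3*y*z + 4*x*y^3*z + x*y*z^3 - x^4 - 5*x^2*y^2 - x^2*z^2 - y^4 - 3*y^2*z^2 - 2*x*y*z + 4*x^2 + 4*y^2 + z^2 - 2
so tr(a^-1 b^2 a^2 b^3 a^-1 b) = tr(b^2 a^2 b^3 a^-1 b) * tr(a) - tr(b^2 a^2 b^3 a^-1 b a) = x^3*y^5*z - x^4*y^4 - x^2*y^6 - 2*x^2*y^4*z^2 + 2*x*y^5*z + x*y^3*z^3 + x^4*y^2 + 4*x^2*y^4 + 2*x^2*y^2*z^2 - y^4*z^2 - x^3*y*z - 8*x*y^3*z - x*y*z^3 - x^2*y^2 + y^4 + 3*y^2*z^2 + 5*x*y*z - x^2 - 4*y^2 - z^2 + 2
reduce: tr(b^-1 a^-1 b^2 a^2 b^3 a^-1) = tr(a^-1 b^2 a^2 b^3 a^-1) * tr(b) - tr(a^-1 b^2 a^2 b^3 a^-1 b) = x^2*y^4*z^2 - x^3*y^3*z - 2*x*y^5*z - x*y^3*z^3 + x^2*y^4 - x^2*y^2*z^2 + y^6 + y^4*z^2 + x^3*y*z + 8*x*y^3*z + x*y*z^3 - 3*x^2*y^2 - 6*y^4 - 3*y^2*z^2 - 5*x*y*z + x^2 + 9*y^2 + z^2 - 2

x^2*y^4*z^2 - x^3*y^3*z - 2*x*y^5*z - x*y^3*z^3 + x^2*y^4 - x^2*y^2*z^2 + y^6 + y^4*z^2 + x^3*y*z + 8*x*y^3*z + x*y*z^3 - 3*x^2*y^2 - 6*y^4 - 3*y^2*z^2 - 5*x*y*z + x^2 + 9*y^2 + z^2 - 2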